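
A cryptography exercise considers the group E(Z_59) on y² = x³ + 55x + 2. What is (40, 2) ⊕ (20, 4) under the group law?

(35, 27)

(40, 2) + (20, 4). λ = (4 - 2)/(20 - 40) ≡ 2/39 mod 59. 39⁻¹ ≡ 56 (mod 59) since 39·56 = 2184 ≡ 1, so λ ≡ 53.
  x = λ² - 40 - 20 = 2809 - 60 ≡ 35; y = λ·(40 - 35) - 2 ≡ 27. → (35, 27)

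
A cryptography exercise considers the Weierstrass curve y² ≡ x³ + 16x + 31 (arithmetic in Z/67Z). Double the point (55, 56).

tangent at (55, 56): λ = (3·55² + 16)/(2·56) ≡ 46/45. 45⁻¹ ≡ 3 (mod 67), so λ ≡ 46·3 ≡ 4.
  x = λ² - 55 - 55 = 16 - 110 ≡ 40; y = λ·(55 - 40) - 56 ≡ 4. → (40, 4)

(40, 4)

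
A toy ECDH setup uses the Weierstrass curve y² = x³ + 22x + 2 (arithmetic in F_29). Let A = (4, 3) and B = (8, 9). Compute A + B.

(4, 3) + (8, 9). λ = (9 - 3)/(8 - 4) ≡ 6/4 mod 29. 4⁻¹ ≡ 22 (mod 29), so λ ≡ 16.
  x = λ² - 4 - 8 = 256 - 12 ≡ 12; y = λ·(4 - 12) - 3 ≡ 14. → (12, 14)

(12, 14)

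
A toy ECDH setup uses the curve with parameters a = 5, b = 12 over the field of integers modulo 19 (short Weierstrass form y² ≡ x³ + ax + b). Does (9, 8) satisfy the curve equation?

yes

y² = 8² ≡ 7; x³ + 5x + 12 = 786 ≡ 7 (mod 19). 7 = 7.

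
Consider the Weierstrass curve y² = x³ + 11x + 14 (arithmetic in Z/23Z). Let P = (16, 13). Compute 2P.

tangent at (16, 13): λ = (3·16² + 11)/(2·13) ≡ 20/3. 3⁻¹ ≡ 8 (mod 23), so λ ≡ 20·8 ≡ 22.
  x = λ² - 16 - 16 = 484 - 32 ≡ 15; y = λ·(16 - 15) - 13 ≡ 9. → (15, 9)

(15, 9)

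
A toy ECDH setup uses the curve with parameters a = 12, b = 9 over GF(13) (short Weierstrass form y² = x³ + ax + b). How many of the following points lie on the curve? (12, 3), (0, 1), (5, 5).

2

(12, 3): 3² ≡ 9, rhs ≡ 9 → on.
(0, 1): 1² ≡ 1, rhs ≡ 9 → off.
(5, 5): 5² ≡ 12, rhs ≡ 12 → on.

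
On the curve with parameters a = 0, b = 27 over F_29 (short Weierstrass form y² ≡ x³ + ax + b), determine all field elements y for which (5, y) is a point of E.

6, 23

x³ + 0x + 27 = 152 ≡ 7 (mod 29).
Square roots of 7 mod 29: 6 and 23 (since 6² = 36 ≡ 7).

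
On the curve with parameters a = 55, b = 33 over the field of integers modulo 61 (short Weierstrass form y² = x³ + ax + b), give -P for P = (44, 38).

-(44, 38) = (44, -38 mod 61) = (44, 23).

(44, 23)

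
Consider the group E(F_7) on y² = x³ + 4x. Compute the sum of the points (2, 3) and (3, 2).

(3, 5)

(2, 3) + (3, 2). λ = (2 - 3)/(3 - 2) ≡ 6/1 mod 7. 1⁻¹ ≡ 1 (mod 7), so λ ≡ 6.
  x = λ² - 2 - 3 = 36 - 5 ≡ 3; y = λ·(2 - 3) - 3 ≡ 5. → (3, 5)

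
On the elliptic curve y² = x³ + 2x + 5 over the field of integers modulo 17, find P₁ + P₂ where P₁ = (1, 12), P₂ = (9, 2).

(1, 12) + (9, 2). λ = (2 - 12)/(9 - 1) ≡ 7/8 mod 17. 8⁻¹ ≡ 15 (mod 17), so λ ≡ 3.
  x = λ² - 1 - 9 = 9 - 10 ≡ 16; y = λ·(1 - 16) - 12 ≡ 11. → (16, 11)

(16, 11)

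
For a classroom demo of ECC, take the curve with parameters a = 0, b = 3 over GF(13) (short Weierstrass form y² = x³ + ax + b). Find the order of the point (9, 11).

2P: tangent at (9, 11): λ = (3·9² + 0)/(2·11) ≡ 9/9. 9⁻¹ ≡ 3 (mod 13) since 9·3 = 27 ≡ 1, so λ ≡ 9·3 ≡ 1.
  x = λ² - 9 - 9 = 1 - 18 ≡ 9; y = λ·(9 - 9) - 11 ≡ 2. → (9, 2)
3P: (9, 2) + (9, 11): same x and y₁ ≡ -y₂, so the sum is O.
3P = O, so the order is 3.

3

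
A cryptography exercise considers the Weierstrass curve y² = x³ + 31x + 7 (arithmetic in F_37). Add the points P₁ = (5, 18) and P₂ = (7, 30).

(5, 18) + (7, 30). λ = (30 - 18)/(7 - 5) ≡ 12/2 mod 37. 2⁻¹ ≡ 19 (mod 37), so λ ≡ 6.
  x = λ² - 5 - 7 = 36 - 12 ≡ 24; y = λ·(5 - 24) - 18 ≡ 16. → (24, 16)

(24, 16)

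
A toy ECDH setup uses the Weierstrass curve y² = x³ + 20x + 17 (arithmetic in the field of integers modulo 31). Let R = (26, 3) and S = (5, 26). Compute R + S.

(18, 3)

(26, 3) + (5, 26). λ = (26 - 3)/(5 - 26) ≡ 23/10 mod 31. 10⁻¹ ≡ 28 (mod 31) since 10·28 = 280 ≡ 1, so λ ≡ 24.
  x = λ² - 26 - 5 = 576 - 31 ≡ 18; y = λ·(26 - 18) - 3 ≡ 3. → (18, 3)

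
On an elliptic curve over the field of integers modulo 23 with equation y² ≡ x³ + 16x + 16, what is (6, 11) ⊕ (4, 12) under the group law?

(19, 7)

(6, 11) + (4, 12). λ = (12 - 11)/(4 - 6) ≡ 1/21 mod 23. 21⁻¹ ≡ 11 (mod 23), so λ ≡ 11.
  x = λ² - 6 - 4 = 121 - 10 ≡ 19; y = λ·(6 - 19) - 11 ≡ 7. → (19, 7)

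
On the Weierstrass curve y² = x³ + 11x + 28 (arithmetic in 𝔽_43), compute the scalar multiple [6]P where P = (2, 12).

Repeated addition: build up to 6P.
2P: tangent at (2, 12): λ = (3·2² + 11)/(2·12) ≡ 23/24. 24⁻¹ ≡ 9 (mod 43) since 24·9 = 216 ≡ 1, so λ ≡ 23·9 ≡ 35.
  x = λ² - 2 - 2 = 1225 - 4 ≡ 17; y = λ·(2 - 17) - 12 ≡ 22. → (17, 22)
3P: (17, 22) + (2, 12). λ = (12 - 22)/(2 - 17) ≡ 33/28 mod 43. 28⁻¹ ≡ 20 (mod 43), so λ ≡ 15.
  x = λ² - 17 - 2 = 225 - 19 ≡ 34; y = λ·(17 - 34) - 22 ≡ 24. → (34, 24)
4P: (34, 24) + (2, 12). λ = (12 - 24)/(2 - 34) ≡ 31/11 mod 43. 11⁻¹ ≡ 4 (mod 43), so λ ≡ 38.
  x = λ² - 34 - 2 = 1444 - 36 ≡ 32; y = λ·(34 - 32) - 24 ≡ 9. → (32, 9)
5P: (32, 9) + (2, 12). λ = (12 - 9)/(2 - 32) ≡ 3/13 mod 43. 13⁻¹ ≡ 10 (mod 43), so λ ≡ 30.
  x = λ² - 32 - 2 = 900 - 34 ≡ 6; y = λ·(32 - 6) - 9 ≡ 40. → (6, 40)
6P: (6, 40) + (2, 12). λ = (12 - 40)/(2 - 6) ≡ 15/39 mod 43. 39⁻¹ ≡ 32 (mod 43) since 39·32 = 1248 ≡ 1, so λ ≡ 7.
  x = λ² - 6 - 2 = 49 - 8 ≡ 41; y = λ·(6 - 41) - 40 ≡ 16. → (41, 16)

(41, 16)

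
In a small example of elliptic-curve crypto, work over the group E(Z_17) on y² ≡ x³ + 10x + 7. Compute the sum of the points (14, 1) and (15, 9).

(1, 1)

(14, 1) + (15, 9). λ = (9 - 1)/(15 - 14) ≡ 8/1 mod 17. 1⁻¹ ≡ 1 (mod 17), so λ ≡ 8.
  x = λ² - 14 - 15 = 64 - 29 ≡ 1; y = λ·(14 - 1) - 1 ≡ 1. → (1, 1)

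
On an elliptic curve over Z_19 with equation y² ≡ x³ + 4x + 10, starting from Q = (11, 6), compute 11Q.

Repeated addition: build up to 11Q.
2Q: tangent at (11, 6): λ = (3·11² + 4)/(2·6) ≡ 6/12. 12⁻¹ ≡ 8 (mod 19), so λ ≡ 6·8 ≡ 10.
  x = λ² - 11 - 11 = 100 - 22 ≡ 2; y = λ·(11 - 2) - 6 ≡ 8. → (2, 8)
3Q: (2, 8) + (11, 6). λ = (6 - 8)/(11 - 2) ≡ 17/9 mod 19. 9⁻¹ ≡ 17 (mod 19), so λ ≡ 4.
  x = λ² - 2 - 11 = 16 - 13 ≡ 3; y = λ·(2 - 3) - 8 ≡ 7. → (3, 7)
4Q: (3, 7) + (11, 6). λ = (6 - 7)/(11 - 3) ≡ 18/8 mod 19. 8⁻¹ ≡ 12 (mod 19) since 8·12 = 96 ≡ 1, so λ ≡ 7.
  x = λ² - 3 - 11 = 49 - 14 ≡ 16; y = λ·(3 - 16) - 7 ≡ 16. → (16, 16)
5Q: (16, 16) + (11, 6). λ = (6 - 16)/(11 - 16) ≡ 9/14 mod 19. 14⁻¹ ≡ 15 (mod 19), so λ ≡ 2.
  x = λ² - 16 - 11 = 4 - 27 ≡ 15; y = λ·(16 - 15) - 16 ≡ 5. → (15, 5)
6Q: (15, 5) + (11, 6). λ = (6 - 5)/(11 - 15) ≡ 1/15 mod 19. 15⁻¹ ≡ 14 (mod 19), so λ ≡ 14.
  x = λ² - 15 - 11 = 196 - 26 ≡ 18; y = λ·(15 - 18) - 5 ≡ 10. → (18, 10)
7Q: (18, 10) + (11, 6). λ = (6 - 10)/(11 - 18) ≡ 15/12 mod 19. 12⁻¹ ≡ 8 (mod 19) since 12·8 = 96 ≡ 1, so λ ≡ 6.
  x = λ² - 18 - 11 = 36 - 29 ≡ 7; y = λ·(18 - 7) - 10 ≡ 18. → (7, 18)
8Q: (7, 18) + (11, 6). λ = (6 - 18)/(11 - 7) ≡ 7/4 mod 19. 4⁻¹ ≡ 5 (mod 19), so λ ≡ 16.
  x = λ² - 7 - 11 = 256 - 18 ≡ 10; y = λ·(7 - 10) - 18 ≡ 10. → (10, 10)
9Q: (10, 10) + (11, 6). λ = (6 - 10)/(11 - 10) ≡ 15/1 mod 19. 1⁻¹ ≡ 1 (mod 19), so λ ≡ 15.
  x = λ² - 10 - 11 = 225 - 21 ≡ 14; y = λ·(10 - 14) - 10 ≡ 6. → (14, 6)
10Q: (14, 6) + (11, 6). λ = (6 - 6)/(11 - 14) ≡ 0/16 mod 19. 16⁻¹ ≡ 6 (mod 19) since 16·6 = 96 ≡ 1, so λ ≡ 0.
  x = λ² - 14 - 11 = 0 - 25 ≡ 13; y = λ·(14 - 13) - 6 ≡ 13. → (13, 13)
11Q: (13, 13) + (11, 6). λ = (6 - 13)/(11 - 13) ≡ 12/17 mod 19. 17⁻¹ ≡ 9 (mod 19) since 17·9 = 153 ≡ 1, so λ ≡ 13.
  x = λ² - 13 - 11 = 169 - 24 ≡ 12; y = λ·(13 - 12) - 13 ≡ 0. → (12, 0)

(12, 0)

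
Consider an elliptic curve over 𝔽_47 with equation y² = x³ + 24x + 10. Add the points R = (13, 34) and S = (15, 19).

(13, 34) + (15, 19). λ = (19 - 34)/(15 - 13) ≡ 32/2 mod 47. 2⁻¹ ≡ 24 (mod 47), so λ ≡ 16.
  x = λ² - 13 - 15 = 256 - 28 ≡ 40; y = λ·(13 - 40) - 34 ≡ 4. → (40, 4)

(40, 4)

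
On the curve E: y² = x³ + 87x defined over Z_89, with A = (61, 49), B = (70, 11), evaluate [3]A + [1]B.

First 3A:
Repeated addition: build up to 3A.
2A: tangent at (61, 49): λ = (3·61² + 87)/(2·49) ≡ 36/9. 9⁻¹ ≡ 10 (mod 89), so λ ≡ 36·10 ≡ 4.
  x = λ² - 61 - 61 = 16 - 122 ≡ 72; y = λ·(61 - 72) - 49 ≡ 85. → (72, 85)
3A: (72, 85) + (61, 49). λ = (49 - 85)/(61 - 72) ≡ 53/78 mod 89. 78⁻¹ ≡ 8 (mod 89), so λ ≡ 68.
  x = λ² - 72 - 61 = 4624 - 133 ≡ 41; y = λ·(72 - 41) - 85 ≡ 65. → (41, 65)
3A = (41, 65).
Finally 3A + B:
(41, 65) + (70, 11). λ = (11 - 65)/(70 - 41) ≡ 35/29 mod 89. 29⁻¹ ≡ 43 (mod 89) since 29·43 = 1247 ≡ 1, so λ ≡ 81.
  x = λ² - 41 - 70 = 6561 - 111 ≡ 42; y = λ·(41 - 42) - 65 ≡ 32. → (42, 32)

(42, 32)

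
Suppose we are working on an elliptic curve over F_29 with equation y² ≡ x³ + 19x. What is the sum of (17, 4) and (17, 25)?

O

The two points share x = 17 and their y-coordinates satisfy 4 + 25 ≡ 0 (mod 29), so they are inverses. Their sum is O.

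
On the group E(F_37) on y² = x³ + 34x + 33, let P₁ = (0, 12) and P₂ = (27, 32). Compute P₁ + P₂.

(14, 16)

(0, 12) + (27, 32). λ = (32 - 12)/(27 - 0) ≡ 20/27 mod 37. 27⁻¹ ≡ 11 (mod 37) since 27·11 = 297 ≡ 1, so λ ≡ 35.
  x = λ² - 0 - 27 = 1225 - 27 ≡ 14; y = λ·(0 - 14) - 12 ≡ 16. → (14, 16)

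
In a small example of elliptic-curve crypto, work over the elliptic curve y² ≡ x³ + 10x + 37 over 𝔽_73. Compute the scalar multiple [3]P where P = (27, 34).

(71, 70)

Repeated addition: build up to 3P.
2P: tangent at (27, 34): λ = (3·27² + 10)/(2·34) ≡ 7/68. 68⁻¹ ≡ 29 (mod 73), so λ ≡ 7·29 ≡ 57.
  x = λ² - 27 - 27 = 3249 - 54 ≡ 56; y = λ·(27 - 56) - 34 ≡ 65. → (56, 65)
3P: (56, 65) + (27, 34). λ = (34 - 65)/(27 - 56) ≡ 42/44 mod 73. 44⁻¹ ≡ 5 (mod 73), so λ ≡ 64.
  x = λ² - 56 - 27 = 4096 - 83 ≡ 71; y = λ·(56 - 71) - 65 ≡ 70. → (71, 70)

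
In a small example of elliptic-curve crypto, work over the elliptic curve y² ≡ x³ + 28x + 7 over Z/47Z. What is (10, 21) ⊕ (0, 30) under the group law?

(27, 46)

(10, 21) + (0, 30). λ = (30 - 21)/(0 - 10) ≡ 9/37 mod 47. 37⁻¹ ≡ 14 (mod 47), so λ ≡ 32.
  x = λ² - 10 - 0 = 1024 - 10 ≡ 27; y = λ·(10 - 27) - 21 ≡ 46. → (27, 46)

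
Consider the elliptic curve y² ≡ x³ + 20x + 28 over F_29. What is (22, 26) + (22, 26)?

tangent at (22, 26): λ = (3·22² + 20)/(2·26) ≡ 22/23. 23⁻¹ ≡ 24 (mod 29), so λ ≡ 22·24 ≡ 6.
  x = λ² - 22 - 22 = 36 - 44 ≡ 21; y = λ·(22 - 21) - 26 ≡ 9. → (21, 9)

(21, 9)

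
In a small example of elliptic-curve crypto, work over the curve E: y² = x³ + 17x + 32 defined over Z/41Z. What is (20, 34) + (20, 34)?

(5, 18)

tangent at (20, 34): λ = (3·20² + 17)/(2·34) ≡ 28/27. 27⁻¹ ≡ 38 (mod 41) since 27·38 = 1026 ≡ 1, so λ ≡ 28·38 ≡ 39.
  x = λ² - 20 - 20 = 1521 - 40 ≡ 5; y = λ·(20 - 5) - 34 ≡ 18. → (5, 18)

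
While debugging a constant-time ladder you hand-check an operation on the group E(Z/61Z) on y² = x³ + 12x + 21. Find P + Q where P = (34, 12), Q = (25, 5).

(34, 12) + (25, 5). λ = (5 - 12)/(25 - 34) ≡ 54/52 mod 61. 52⁻¹ ≡ 27 (mod 61), so λ ≡ 55.
  x = λ² - 34 - 25 = 3025 - 59 ≡ 38; y = λ·(34 - 38) - 12 ≡ 12. → (38, 12)

(38, 12)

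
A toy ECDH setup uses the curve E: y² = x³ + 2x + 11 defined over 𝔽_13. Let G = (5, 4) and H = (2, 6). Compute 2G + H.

First 2G:
Repeated addition: build up to 2G.
2G: tangent at (5, 4): λ = (3·5² + 2)/(2·4) ≡ 12/8. 8⁻¹ ≡ 5 (mod 13), so λ ≡ 12·5 ≡ 8.
  x = λ² - 5 - 5 = 64 - 10 ≡ 2; y = λ·(5 - 2) - 4 ≡ 7. → (2, 7)
2G = (2, 7).
Finally 2G + H:
(2, 7) + (2, 6): same x and y₁ ≡ -y₂, so the sum is the point at infinity.

O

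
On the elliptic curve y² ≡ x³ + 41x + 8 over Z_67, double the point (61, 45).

tangent at (61, 45): λ = (3·61² + 41)/(2·45) ≡ 15/23. 23⁻¹ ≡ 35 (mod 67), so λ ≡ 15·35 ≡ 56.
  x = λ² - 61 - 61 = 3136 - 122 ≡ 66; y = λ·(61 - 66) - 45 ≡ 10. → (66, 10)

(66, 10)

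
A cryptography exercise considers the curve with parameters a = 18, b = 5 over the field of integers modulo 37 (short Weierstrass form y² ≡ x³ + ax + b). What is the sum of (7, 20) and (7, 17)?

O

The two points share x = 7 and their y-coordinates satisfy 20 + 17 ≡ 0 (mod 37), so they are inverses. Their sum is ∞.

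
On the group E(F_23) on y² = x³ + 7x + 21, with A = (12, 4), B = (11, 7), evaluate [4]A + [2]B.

(11, 16)

First 4A:
Repeated addition: build up to 4A.
2A: tangent at (12, 4): λ = (3·12² + 7)/(2·4) ≡ 2/8. 8⁻¹ ≡ 3 (mod 23) since 8·3 = 24 ≡ 1, so λ ≡ 2·3 ≡ 6.
  x = λ² - 12 - 12 = 36 - 24 ≡ 12; y = λ·(12 - 12) - 4 ≡ 19. → (12, 19)
3A: (12, 19) + (12, 4): same x and y₁ ≡ -y₂, so the sum is ∞.
4A: ∞ + (12, 4) = (12, 4) (identity).
4A = (12, 4).
Next 2B:
Repeated addition: build up to 2B.
2B: tangent at (11, 7): λ = (3·11² + 7)/(2·7) ≡ 2/14. 14⁻¹ ≡ 5 (mod 23) since 14·5 = 70 ≡ 1, so λ ≡ 2·5 ≡ 10.
  x = λ² - 11 - 11 = 100 - 22 ≡ 9; y = λ·(11 - 9) - 7 ≡ 13. → (9, 13)
2B = (9, 13).
Finally 4A + 2B:
(12, 4) + (9, 13). λ = (13 - 4)/(9 - 12) ≡ 9/20 mod 23. 20⁻¹ ≡ 15 (mod 23), so λ ≡ 20.
  x = λ² - 12 - 9 = 400 - 21 ≡ 11; y = λ·(12 - 11) - 4 ≡ 16. → (11, 16)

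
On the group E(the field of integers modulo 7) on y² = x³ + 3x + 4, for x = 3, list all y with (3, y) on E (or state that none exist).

none

x³ + 3x + 4 = 40 ≡ 5 (mod 7).
5 is a non-residue mod 7; no y exists.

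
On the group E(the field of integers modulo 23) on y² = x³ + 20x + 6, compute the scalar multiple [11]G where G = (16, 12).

Repeated addition: build up to 11G.
2G: tangent at (16, 12): λ = (3·16² + 20)/(2·12) ≡ 6/1. 1⁻¹ ≡ 1 (mod 23), so λ ≡ 6·1 ≡ 6.
  x = λ² - 16 - 16 = 36 - 32 ≡ 4; y = λ·(16 - 4) - 12 ≡ 14. → (4, 14)
3G: (4, 14) + (16, 12). λ = (12 - 14)/(16 - 4) ≡ 21/12 mod 23. 12⁻¹ ≡ 2 (mod 23), so λ ≡ 19.
  x = λ² - 4 - 16 = 361 - 20 ≡ 19; y = λ·(4 - 19) - 14 ≡ 0. → (19, 0)
4G: (19, 0) + (16, 12). λ = (12 - 0)/(16 - 19) ≡ 12/20 mod 23. 20⁻¹ ≡ 15 (mod 23) since 20·15 = 300 ≡ 1, so λ ≡ 19.
  x = λ² - 19 - 16 = 361 - 35 ≡ 4; y = λ·(19 - 4) - 0 ≡ 9. → (4, 9)
5G: (4, 9) + (16, 12). λ = (12 - 9)/(16 - 4) ≡ 3/12 mod 23. 12⁻¹ ≡ 2 (mod 23), so λ ≡ 6.
  x = λ² - 4 - 16 = 36 - 20 ≡ 16; y = λ·(4 - 16) - 9 ≡ 11. → (16, 11)
6G: (16, 11) + (16, 12): same x and y₁ ≡ -y₂, so the sum is ∞.
7G: ∞ + (16, 12) = (16, 12) (identity).
8G: tangent at (16, 12): λ = (3·16² + 20)/(2·12) ≡ 6/1. 1⁻¹ ≡ 1 (mod 23) since 1·1 = 1 ≡ 1, so λ ≡ 6·1 ≡ 6.
  x = λ² - 16 - 16 = 36 - 32 ≡ 4; y = λ·(16 - 4) - 12 ≡ 14. → (4, 14)
9G: (4, 14) + (16, 12). λ = (12 - 14)/(16 - 4) ≡ 21/12 mod 23. 12⁻¹ ≡ 2 (mod 23) since 12·2 = 24 ≡ 1, so λ ≡ 19.
  x = λ² - 4 - 16 = 361 - 20 ≡ 19; y = λ·(4 - 19) - 14 ≡ 0. → (19, 0)
10G: (19, 0) + (16, 12). λ = (12 - 0)/(16 - 19) ≡ 12/20 mod 23. 20⁻¹ ≡ 15 (mod 23), so λ ≡ 19.
  x = λ² - 19 - 16 = 361 - 35 ≡ 4; y = λ·(19 - 4) - 0 ≡ 9. → (4, 9)
11G: (4, 9) + (16, 12). λ = (12 - 9)/(16 - 4) ≡ 3/12 mod 23. 12⁻¹ ≡ 2 (mod 23), so λ ≡ 6.
  x = λ² - 4 - 16 = 36 - 20 ≡ 16; y = λ·(4 - 16) - 9 ≡ 11. → (16, 11)

(16, 11)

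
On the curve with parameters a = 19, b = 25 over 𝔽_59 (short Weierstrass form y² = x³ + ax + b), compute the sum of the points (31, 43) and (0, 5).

(31, 43) + (0, 5). λ = (5 - 43)/(0 - 31) ≡ 21/28 mod 59. 28⁻¹ ≡ 19 (mod 59), so λ ≡ 45.
  x = λ² - 31 - 0 = 2025 - 31 ≡ 47; y = λ·(31 - 47) - 43 ≡ 4. → (47, 4)

(47, 4)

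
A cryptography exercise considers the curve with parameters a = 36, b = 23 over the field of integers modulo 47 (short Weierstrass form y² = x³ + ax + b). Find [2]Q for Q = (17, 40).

(2, 3)

tangent at (17, 40): λ = (3·17² + 36)/(2·40) ≡ 10/33. 33⁻¹ ≡ 10 (mod 47), so λ ≡ 10·10 ≡ 6.
  x = λ² - 17 - 17 = 36 - 34 ≡ 2; y = λ·(17 - 2) - 40 ≡ 3. → (2, 3)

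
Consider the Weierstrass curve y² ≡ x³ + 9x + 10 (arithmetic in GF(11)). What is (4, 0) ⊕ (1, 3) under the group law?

(7, 3)

(4, 0) + (1, 3). λ = (3 - 0)/(1 - 4) ≡ 3/8 mod 11. 8⁻¹ ≡ 7 (mod 11) since 8·7 = 56 ≡ 1, so λ ≡ 10.
  x = λ² - 4 - 1 = 100 - 5 ≡ 7; y = λ·(4 - 7) - 0 ≡ 3. → (7, 3)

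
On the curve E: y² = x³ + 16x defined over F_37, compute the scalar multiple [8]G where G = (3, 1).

Repeated addition: build up to 8G.
2G: tangent at (3, 1): λ = (3·3² + 16)/(2·1) ≡ 6/2. 2⁻¹ ≡ 19 (mod 37), so λ ≡ 6·19 ≡ 3.
  x = λ² - 3 - 3 = 9 - 6 ≡ 3; y = λ·(3 - 3) - 1 ≡ 36. → (3, 36)
3G: (3, 36) + (3, 1): same x and y₁ ≡ -y₂, so the sum is O.
4G: O + (3, 1) = (3, 1) (identity).
5G: tangent at (3, 1): λ = (3·3² + 16)/(2·1) ≡ 6/2. 2⁻¹ ≡ 19 (mod 37), so λ ≡ 6·19 ≡ 3.
  x = λ² - 3 - 3 = 9 - 6 ≡ 3; y = λ·(3 - 3) - 1 ≡ 36. → (3, 36)
6G: (3, 36) + (3, 1): same x and y₁ ≡ -y₂, so the sum is O.
7G: O + (3, 1) = (3, 1) (identity).
8G: tangent at (3, 1): λ = (3·3² + 16)/(2·1) ≡ 6/2. 2⁻¹ ≡ 19 (mod 37) since 2·19 = 38 ≡ 1, so λ ≡ 6·19 ≡ 3.
  x = λ² - 3 - 3 = 9 - 6 ≡ 3; y = λ·(3 - 3) - 1 ≡ 36. → (3, 36)

(3, 36)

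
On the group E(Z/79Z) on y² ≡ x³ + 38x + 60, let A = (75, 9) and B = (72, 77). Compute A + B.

(75, 9) + (72, 77). λ = (77 - 9)/(72 - 75) ≡ 68/76 mod 79. 76⁻¹ ≡ 26 (mod 79), so λ ≡ 30.
  x = λ² - 75 - 72 = 900 - 147 ≡ 42; y = λ·(75 - 42) - 9 ≡ 33. → (42, 33)

(42, 33)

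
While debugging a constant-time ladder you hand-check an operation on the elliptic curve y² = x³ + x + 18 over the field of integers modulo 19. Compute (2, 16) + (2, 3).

O

The two points share x = 2 and their y-coordinates satisfy 16 + 3 ≡ 0 (mod 19), so they are inverses. Their sum is O.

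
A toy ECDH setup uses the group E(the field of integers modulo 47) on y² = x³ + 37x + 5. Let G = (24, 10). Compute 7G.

(30, 3)

Double-and-add on 7 = (111)₂. Start with G = (24, 10) for the leading 1-bit.
double: tangent at (24, 10): λ = (3·24² + 37)/(2·10) ≡ 26/20. 20⁻¹ ≡ 40 (mod 47) since 20·40 = 800 ≡ 1, so λ ≡ 26·40 ≡ 6.
  x = λ² - 24 - 24 = 36 - 48 ≡ 35; y = λ·(24 - 35) - 10 ≡ 18. → (35, 18)
add G: (35, 18) + (24, 10). λ = (10 - 18)/(24 - 35) ≡ 39/36 mod 47. 36⁻¹ ≡ 17 (mod 47) since 36·17 = 612 ≡ 1, so λ ≡ 5.
  x = λ² - 35 - 24 = 25 - 59 ≡ 13; y = λ·(35 - 13) - 18 ≡ 45. → (13, 45)
double: tangent at (13, 45): λ = (3·13² + 37)/(2·45) ≡ 27/43. 43⁻¹ ≡ 35 (mod 47), so λ ≡ 27·35 ≡ 5.
  x = λ² - 13 - 13 = 25 - 26 ≡ 46; y = λ·(13 - 46) - 45 ≡ 25. → (46, 25)
add G: (46, 25) + (24, 10). λ = (10 - 25)/(24 - 46) ≡ 32/25 mod 47. 25⁻¹ ≡ 32 (mod 47), so λ ≡ 37.
  x = λ² - 46 - 24 = 1369 - 70 ≡ 30; y = λ·(46 - 30) - 25 ≡ 3. → (30, 3)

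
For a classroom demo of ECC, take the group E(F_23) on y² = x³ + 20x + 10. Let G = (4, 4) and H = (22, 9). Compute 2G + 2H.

(13, 11)

First 2G:
Repeated addition: build up to 2G.
2G: tangent at (4, 4): λ = (3·4² + 20)/(2·4) ≡ 22/8. 8⁻¹ ≡ 3 (mod 23), so λ ≡ 22·3 ≡ 20.
  x = λ² - 4 - 4 = 400 - 8 ≡ 1; y = λ·(4 - 1) - 4 ≡ 10. → (1, 10)
2G = (1, 10).
Next 2H:
Repeated addition: build up to 2H.
2H: tangent at (22, 9): λ = (3·22² + 20)/(2·9) ≡ 0/18. 18⁻¹ ≡ 9 (mod 23) since 18·9 = 162 ≡ 1, so λ ≡ 0·9 ≡ 0.
  x = λ² - 22 - 22 = 0 - 44 ≡ 2; y = λ·(22 - 2) - 9 ≡ 14. → (2, 14)
2H = (2, 14).
Finally 2G + 2H:
(1, 10) + (2, 14). λ = (14 - 10)/(2 - 1) ≡ 4/1 mod 23. 1⁻¹ ≡ 1 (mod 23) since 1·1 = 1 ≡ 1, so λ ≡ 4.
  x = λ² - 1 - 2 = 16 - 3 ≡ 13; y = λ·(1 - 13) - 10 ≡ 11. → (13, 11)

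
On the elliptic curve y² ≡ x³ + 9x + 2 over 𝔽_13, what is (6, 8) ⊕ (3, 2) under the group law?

(8, 1)

(6, 8) + (3, 2). λ = (2 - 8)/(3 - 6) ≡ 7/10 mod 13. 10⁻¹ ≡ 4 (mod 13) since 10·4 = 40 ≡ 1, so λ ≡ 2.
  x = λ² - 6 - 3 = 4 - 9 ≡ 8; y = λ·(6 - 8) - 8 ≡ 1. → (8, 1)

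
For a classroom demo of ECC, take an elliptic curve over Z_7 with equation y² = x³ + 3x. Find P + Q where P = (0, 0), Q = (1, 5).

(3, 6)

(0, 0) + (1, 5). λ = (5 - 0)/(1 - 0) ≡ 5/1 mod 7. 1⁻¹ ≡ 1 (mod 7), so λ ≡ 5.
  x = λ² - 0 - 1 = 25 - 1 ≡ 3; y = λ·(0 - 3) - 0 ≡ 6. → (3, 6)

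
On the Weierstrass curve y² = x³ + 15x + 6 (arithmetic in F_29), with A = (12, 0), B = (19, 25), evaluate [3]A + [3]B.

(10, 5)

First 3A:
Repeated addition: build up to 3A.
2A: (12, 0) + (12, 0): same x and y₁ ≡ -y₂, so the sum is ∞.
3A: ∞ + (12, 0) = (12, 0) (identity).
3A = (12, 0).
Next 3B:
Repeated addition: build up to 3B.
2B: tangent at (19, 25): λ = (3·19² + 15)/(2·25) ≡ 25/21. 21⁻¹ ≡ 18 (mod 29), so λ ≡ 25·18 ≡ 15.
  x = λ² - 19 - 19 = 225 - 38 ≡ 13; y = λ·(19 - 13) - 25 ≡ 7. → (13, 7)
3B: (13, 7) + (19, 25). λ = (25 - 7)/(19 - 13) ≡ 18/6 mod 29. 6⁻¹ ≡ 5 (mod 29), so λ ≡ 3.
  x = λ² - 13 - 19 = 9 - 32 ≡ 6; y = λ·(13 - 6) - 7 ≡ 14. → (6, 14)
3B = (6, 14).
Finally 3A + 3B:
(12, 0) + (6, 14). λ = (14 - 0)/(6 - 12) ≡ 14/23 mod 29. 23⁻¹ ≡ 24 (mod 29) since 23·24 = 552 ≡ 1, so λ ≡ 17.
  x = λ² - 12 - 6 = 289 - 18 ≡ 10; y = λ·(12 - 10) - 0 ≡ 5. → (10, 5)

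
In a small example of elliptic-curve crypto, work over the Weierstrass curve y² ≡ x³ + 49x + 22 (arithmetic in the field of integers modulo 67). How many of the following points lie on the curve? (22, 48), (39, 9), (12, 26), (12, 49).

1

(22, 48): 48² ≡ 26, rhs ≡ 23 → off.
(39, 9): 9² ≡ 14, rhs ≡ 14 → on.
(12, 26): 26² ≡ 6, rhs ≡ 60 → off.
(12, 49): 49² ≡ 56, rhs ≡ 60 → off.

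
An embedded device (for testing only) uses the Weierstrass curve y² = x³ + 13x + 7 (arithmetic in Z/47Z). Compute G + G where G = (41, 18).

(39, 7)

tangent at (41, 18): λ = (3·41² + 13)/(2·18) ≡ 27/36. 36⁻¹ ≡ 17 (mod 47), so λ ≡ 27·17 ≡ 36.
  x = λ² - 41 - 41 = 1296 - 82 ≡ 39; y = λ·(41 - 39) - 18 ≡ 7. → (39, 7)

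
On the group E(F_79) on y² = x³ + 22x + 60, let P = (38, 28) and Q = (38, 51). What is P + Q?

O

The two points share x = 38 and their y-coordinates satisfy 28 + 51 ≡ 0 (mod 79), so they are inverses. Their sum is 𝒪.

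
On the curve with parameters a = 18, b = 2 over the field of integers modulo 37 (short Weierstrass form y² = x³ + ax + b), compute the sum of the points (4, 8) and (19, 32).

(4, 8) + (19, 32). λ = (32 - 8)/(19 - 4) ≡ 24/15 mod 37. 15⁻¹ ≡ 5 (mod 37) since 15·5 = 75 ≡ 1, so λ ≡ 9.
  x = λ² - 4 - 19 = 81 - 23 ≡ 21; y = λ·(4 - 21) - 8 ≡ 24. → (21, 24)

(21, 24)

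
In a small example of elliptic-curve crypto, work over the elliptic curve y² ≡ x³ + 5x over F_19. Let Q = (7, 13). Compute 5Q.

O

Repeated addition: build up to 5Q.
2Q: tangent at (7, 13): λ = (3·7² + 5)/(2·13) ≡ 0/7. 7⁻¹ ≡ 11 (mod 19), so λ ≡ 0·11 ≡ 0.
  x = λ² - 7 - 7 = 0 - 14 ≡ 5; y = λ·(7 - 5) - 13 ≡ 6. → (5, 6)
3Q: (5, 6) + (7, 13). λ = (13 - 6)/(7 - 5) ≡ 7/2 mod 19. 2⁻¹ ≡ 10 (mod 19) since 2·10 = 20 ≡ 1, so λ ≡ 13.
  x = λ² - 5 - 7 = 169 - 12 ≡ 5; y = λ·(5 - 5) - 6 ≡ 13. → (5, 13)
4Q: (5, 13) + (7, 13). λ = (13 - 13)/(7 - 5) ≡ 0/2 mod 19. 2⁻¹ ≡ 10 (mod 19), so λ ≡ 0.
  x = λ² - 5 - 7 = 0 - 12 ≡ 7; y = λ·(5 - 7) - 13 ≡ 6. → (7, 6)
5Q: (7, 6) + (7, 13): same x and y₁ ≡ -y₂, so the sum is O.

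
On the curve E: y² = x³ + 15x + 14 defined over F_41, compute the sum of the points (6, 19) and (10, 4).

(6, 19) + (10, 4). λ = (4 - 19)/(10 - 6) ≡ 26/4 mod 41. 4⁻¹ ≡ 31 (mod 41) since 4·31 = 124 ≡ 1, so λ ≡ 27.
  x = λ² - 6 - 10 = 729 - 16 ≡ 16; y = λ·(6 - 16) - 19 ≡ 39. → (16, 39)

(16, 39)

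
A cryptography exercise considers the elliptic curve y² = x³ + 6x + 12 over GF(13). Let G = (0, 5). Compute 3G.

(6, 11)

Repeated addition: build up to 3G.
2G: tangent at (0, 5): λ = (3·0² + 6)/(2·5) ≡ 6/10. 10⁻¹ ≡ 4 (mod 13), so λ ≡ 6·4 ≡ 11.
  x = λ² - 0 - 0 = 121 - 0 ≡ 4; y = λ·(0 - 4) - 5 ≡ 3. → (4, 3)
3G: (4, 3) + (0, 5). λ = (5 - 3)/(0 - 4) ≡ 2/9 mod 13. 9⁻¹ ≡ 3 (mod 13), so λ ≡ 6.
  x = λ² - 4 - 0 = 36 - 4 ≡ 6; y = λ·(4 - 6) - 3 ≡ 11. → (6, 11)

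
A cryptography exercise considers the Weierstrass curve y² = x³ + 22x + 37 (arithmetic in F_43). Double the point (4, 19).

(16, 20)

tangent at (4, 19): λ = (3·4² + 22)/(2·19) ≡ 27/38. 38⁻¹ ≡ 17 (mod 43), so λ ≡ 27·17 ≡ 29.
  x = λ² - 4 - 4 = 841 - 8 ≡ 16; y = λ·(4 - 16) - 19 ≡ 20. → (16, 20)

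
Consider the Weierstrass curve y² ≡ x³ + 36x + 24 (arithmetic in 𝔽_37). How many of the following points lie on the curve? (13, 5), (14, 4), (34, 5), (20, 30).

3

(13, 5): 5² ≡ 25, rhs ≡ 25 → on.
(14, 4): 4² ≡ 16, rhs ≡ 16 → on.
(34, 5): 5² ≡ 25, rhs ≡ 0 → off.
(20, 30): 30² ≡ 12, rhs ≡ 12 → on.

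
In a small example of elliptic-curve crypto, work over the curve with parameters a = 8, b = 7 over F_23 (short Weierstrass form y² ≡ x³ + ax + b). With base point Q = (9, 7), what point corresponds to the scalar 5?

Repeated addition: build up to 5Q.
2Q: tangent at (9, 7): λ = (3·9² + 8)/(2·7) ≡ 21/14. 14⁻¹ ≡ 5 (mod 23), so λ ≡ 21·5 ≡ 13.
  x = λ² - 9 - 9 = 169 - 18 ≡ 13; y = λ·(9 - 13) - 7 ≡ 10. → (13, 10)
3Q: (13, 10) + (9, 7). λ = (7 - 10)/(9 - 13) ≡ 20/19 mod 23. 19⁻¹ ≡ 17 (mod 23), so λ ≡ 18.
  x = λ² - 13 - 9 = 324 - 22 ≡ 3; y = λ·(13 - 3) - 10 ≡ 9. → (3, 9)
4Q: (3, 9) + (9, 7). λ = (7 - 9)/(9 - 3) ≡ 21/6 mod 23. 6⁻¹ ≡ 4 (mod 23) since 6·4 = 24 ≡ 1, so λ ≡ 15.
  x = λ² - 3 - 9 = 225 - 12 ≡ 6; y = λ·(3 - 6) - 9 ≡ 15. → (6, 15)
5Q: (6, 15) + (9, 7). λ = (7 - 15)/(9 - 6) ≡ 15/3 mod 23. 3⁻¹ ≡ 8 (mod 23), so λ ≡ 5.
  x = λ² - 6 - 9 = 25 - 15 ≡ 10; y = λ·(6 - 10) - 15 ≡ 11. → (10, 11)

(10, 11)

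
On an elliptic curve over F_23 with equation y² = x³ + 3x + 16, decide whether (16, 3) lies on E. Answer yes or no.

no

y² = 3² ≡ 9; x³ + 3x + 16 = 4160 ≡ 20 (mod 23). 9 ≠ 20.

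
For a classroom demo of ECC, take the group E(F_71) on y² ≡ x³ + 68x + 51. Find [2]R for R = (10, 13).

(69, 64)

tangent at (10, 13): λ = (3·10² + 68)/(2·13) ≡ 13/26. 26⁻¹ ≡ 41 (mod 71) since 26·41 = 1066 ≡ 1, so λ ≡ 13·41 ≡ 36.
  x = λ² - 10 - 10 = 1296 - 20 ≡ 69; y = λ·(10 - 69) - 13 ≡ 64. → (69, 64)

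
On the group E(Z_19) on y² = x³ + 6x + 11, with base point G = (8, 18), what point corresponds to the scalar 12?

(13, 14)

Repeated addition: build up to 12G.
2G: tangent at (8, 18): λ = (3·8² + 6)/(2·18) ≡ 8/17. 17⁻¹ ≡ 9 (mod 19), so λ ≡ 8·9 ≡ 15.
  x = λ² - 8 - 8 = 225 - 16 ≡ 0; y = λ·(8 - 0) - 18 ≡ 7. → (0, 7)
3G: (0, 7) + (8, 18). λ = (18 - 7)/(8 - 0) ≡ 11/8 mod 19. 8⁻¹ ≡ 12 (mod 19), so λ ≡ 18.
  x = λ² - 0 - 8 = 324 - 8 ≡ 12; y = λ·(0 - 12) - 7 ≡ 5. → (12, 5)
4G: (12, 5) + (8, 18). λ = (18 - 5)/(8 - 12) ≡ 13/15 mod 19. 15⁻¹ ≡ 14 (mod 19) since 15·14 = 210 ≡ 1, so λ ≡ 11.
  x = λ² - 12 - 8 = 121 - 20 ≡ 6; y = λ·(12 - 6) - 5 ≡ 4. → (6, 4)
5G: (6, 4) + (8, 18). λ = (18 - 4)/(8 - 6) ≡ 14/2 mod 19. 2⁻¹ ≡ 10 (mod 19), so λ ≡ 7.
  x = λ² - 6 - 8 = 49 - 14 ≡ 16; y = λ·(6 - 16) - 4 ≡ 2. → (16, 2)
6G: (16, 2) + (8, 18). λ = (18 - 2)/(8 - 16) ≡ 16/11 mod 19. 11⁻¹ ≡ 7 (mod 19), so λ ≡ 17.
  x = λ² - 16 - 8 = 289 - 24 ≡ 18; y = λ·(16 - 18) - 2 ≡ 2. → (18, 2)
7G: (18, 2) + (8, 18). λ = (18 - 2)/(8 - 18) ≡ 16/9 mod 19. 9⁻¹ ≡ 17 (mod 19) since 9·17 = 153 ≡ 1, so λ ≡ 6.
  x = λ² - 18 - 8 = 36 - 26 ≡ 10; y = λ·(18 - 10) - 2 ≡ 8. → (10, 8)
8G: (10, 8) + (8, 18). λ = (18 - 8)/(8 - 10) ≡ 10/17 mod 19. 17⁻¹ ≡ 9 (mod 19), so λ ≡ 14.
  x = λ² - 10 - 8 = 196 - 18 ≡ 7; y = λ·(10 - 7) - 8 ≡ 15. → (7, 15)
9G: (7, 15) + (8, 18). λ = (18 - 15)/(8 - 7) ≡ 3/1 mod 19. 1⁻¹ ≡ 1 (mod 19) since 1·1 = 1 ≡ 1, so λ ≡ 3.
  x = λ² - 7 - 8 = 9 - 15 ≡ 13; y = λ·(7 - 13) - 15 ≡ 5. → (13, 5)
10G: (13, 5) + (8, 18). λ = (18 - 5)/(8 - 13) ≡ 13/14 mod 19. 14⁻¹ ≡ 15 (mod 19) since 14·15 = 210 ≡ 1, so λ ≡ 5.
  x = λ² - 13 - 8 = 25 - 21 ≡ 4; y = λ·(13 - 4) - 5 ≡ 2. → (4, 2)
11G: (4, 2) + (8, 18). λ = (18 - 2)/(8 - 4) ≡ 16/4 mod 19. 4⁻¹ ≡ 5 (mod 19), so λ ≡ 4.
  x = λ² - 4 - 8 = 16 - 12 ≡ 4; y = λ·(4 - 4) - 2 ≡ 17. → (4, 17)
12G: (4, 17) + (8, 18). λ = (18 - 17)/(8 - 4) ≡ 1/4 mod 19. 4⁻¹ ≡ 5 (mod 19), so λ ≡ 5.
  x = λ² - 4 - 8 = 25 - 12 ≡ 13; y = λ·(4 - 13) - 17 ≡ 14. → (13, 14)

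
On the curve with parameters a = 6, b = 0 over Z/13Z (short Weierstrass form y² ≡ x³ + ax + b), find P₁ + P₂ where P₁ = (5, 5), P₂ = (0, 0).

(5, 5) + (0, 0). λ = (0 - 5)/(0 - 5) ≡ 8/8 mod 13. 8⁻¹ ≡ 5 (mod 13), so λ ≡ 1.
  x = λ² - 5 - 0 = 1 - 5 ≡ 9; y = λ·(5 - 9) - 5 ≡ 4. → (9, 4)

(9, 4)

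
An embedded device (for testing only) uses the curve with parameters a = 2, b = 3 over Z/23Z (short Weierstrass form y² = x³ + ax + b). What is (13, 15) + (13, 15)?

(0, 7)

tangent at (13, 15): λ = (3·13² + 2)/(2·15) ≡ 3/7. 7⁻¹ ≡ 10 (mod 23) since 7·10 = 70 ≡ 1, so λ ≡ 3·10 ≡ 7.
  x = λ² - 13 - 13 = 49 - 26 ≡ 0; y = λ·(13 - 0) - 15 ≡ 7. → (0, 7)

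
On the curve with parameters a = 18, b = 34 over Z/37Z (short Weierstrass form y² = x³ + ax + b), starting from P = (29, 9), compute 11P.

(3, 35)

Repeated addition: build up to 11P.
2P: tangent at (29, 9): λ = (3·29² + 18)/(2·9) ≡ 25/18. 18⁻¹ ≡ 35 (mod 37), so λ ≡ 25·35 ≡ 24.
  x = λ² - 29 - 29 = 576 - 58 ≡ 0; y = λ·(29 - 0) - 9 ≡ 21. → (0, 21)
3P: (0, 21) + (29, 9). λ = (9 - 21)/(29 - 0) ≡ 25/29 mod 37. 29⁻¹ ≡ 23 (mod 37), so λ ≡ 20.
  x = λ² - 0 - 29 = 400 - 29 ≡ 1; y = λ·(0 - 1) - 21 ≡ 33. → (1, 33)
4P: (1, 33) + (29, 9). λ = (9 - 33)/(29 - 1) ≡ 13/28 mod 37. 28⁻¹ ≡ 4 (mod 37), so λ ≡ 15.
  x = λ² - 1 - 29 = 225 - 30 ≡ 10; y = λ·(1 - 10) - 33 ≡ 17. → (10, 17)
5P: (10, 17) + (29, 9). λ = (9 - 17)/(29 - 10) ≡ 29/19 mod 37. 19⁻¹ ≡ 2 (mod 37) since 19·2 = 38 ≡ 1, so λ ≡ 21.
  x = λ² - 10 - 29 = 441 - 39 ≡ 32; y = λ·(10 - 32) - 17 ≡ 2. → (32, 2)
6P: (32, 2) + (29, 9). λ = (9 - 2)/(29 - 32) ≡ 7/34 mod 37. 34⁻¹ ≡ 12 (mod 37), so λ ≡ 10.
  x = λ² - 32 - 29 = 100 - 61 ≡ 2; y = λ·(32 - 2) - 2 ≡ 2. → (2, 2)
7P: (2, 2) + (29, 9). λ = (9 - 2)/(29 - 2) ≡ 7/27 mod 37. 27⁻¹ ≡ 11 (mod 37), so λ ≡ 3.
  x = λ² - 2 - 29 = 9 - 31 ≡ 15; y = λ·(2 - 15) - 2 ≡ 33. → (15, 33)
8P: (15, 33) + (29, 9). λ = (9 - 33)/(29 - 15) ≡ 13/14 mod 37. 14⁻¹ ≡ 8 (mod 37) since 14·8 = 112 ≡ 1, so λ ≡ 30.
  x = λ² - 15 - 29 = 900 - 44 ≡ 5; y = λ·(15 - 5) - 33 ≡ 8. → (5, 8)
9P: (5, 8) + (29, 9). λ = (9 - 8)/(29 - 5) ≡ 1/24 mod 37. 24⁻¹ ≡ 17 (mod 37), so λ ≡ 17.
  x = λ² - 5 - 29 = 289 - 34 ≡ 33; y = λ·(5 - 33) - 8 ≡ 34. → (33, 34)
10P: (33, 34) + (29, 9). λ = (9 - 34)/(29 - 33) ≡ 12/33 mod 37. 33⁻¹ ≡ 9 (mod 37) since 33·9 = 297 ≡ 1, so λ ≡ 34.
  x = λ² - 33 - 29 = 1156 - 62 ≡ 21; y = λ·(33 - 21) - 34 ≡ 4. → (21, 4)
11P: (21, 4) + (29, 9). λ = (9 - 4)/(29 - 21) ≡ 5/8 mod 37. 8⁻¹ ≡ 14 (mod 37), so λ ≡ 33.
  x = λ² - 21 - 29 = 1089 - 50 ≡ 3; y = λ·(21 - 3) - 4 ≡ 35. → (3, 35)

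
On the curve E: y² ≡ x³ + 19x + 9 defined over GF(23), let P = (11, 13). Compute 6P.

(1, 12)

Repeated addition: build up to 6P.
2P: tangent at (11, 13): λ = (3·11² + 19)/(2·13) ≡ 14/3. 3⁻¹ ≡ 8 (mod 23) since 3·8 = 24 ≡ 1, so λ ≡ 14·8 ≡ 20.
  x = λ² - 11 - 11 = 400 - 22 ≡ 10; y = λ·(11 - 10) - 13 ≡ 7. → (10, 7)
3P: (10, 7) + (11, 13). λ = (13 - 7)/(11 - 10) ≡ 6/1 mod 23. 1⁻¹ ≡ 1 (mod 23), so λ ≡ 6.
  x = λ² - 10 - 11 = 36 - 21 ≡ 15; y = λ·(10 - 15) - 7 ≡ 9. → (15, 9)
4P: (15, 9) + (11, 13). λ = (13 - 9)/(11 - 15) ≡ 4/19 mod 23. 19⁻¹ ≡ 17 (mod 23), so λ ≡ 22.
  x = λ² - 15 - 11 = 484 - 26 ≡ 21; y = λ·(15 - 21) - 9 ≡ 20. → (21, 20)
5P: (21, 20) + (11, 13). λ = (13 - 20)/(11 - 21) ≡ 16/13 mod 23. 13⁻¹ ≡ 16 (mod 23), so λ ≡ 3.
  x = λ² - 21 - 11 = 9 - 32 ≡ 0; y = λ·(21 - 0) - 20 ≡ 20. → (0, 20)
6P: (0, 20) + (11, 13). λ = (13 - 20)/(11 - 0) ≡ 16/11 mod 23. 11⁻¹ ≡ 21 (mod 23), so λ ≡ 14.
  x = λ² - 0 - 11 = 196 - 11 ≡ 1; y = λ·(0 - 1) - 20 ≡ 12. → (1, 12)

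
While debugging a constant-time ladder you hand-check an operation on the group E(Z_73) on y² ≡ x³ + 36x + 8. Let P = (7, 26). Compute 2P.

(53, 62)

tangent at (7, 26): λ = (3·7² + 36)/(2·26) ≡ 37/52. 52⁻¹ ≡ 66 (mod 73) since 52·66 = 3432 ≡ 1, so λ ≡ 37·66 ≡ 33.
  x = λ² - 7 - 7 = 1089 - 14 ≡ 53; y = λ·(7 - 53) - 26 ≡ 62. → (53, 62)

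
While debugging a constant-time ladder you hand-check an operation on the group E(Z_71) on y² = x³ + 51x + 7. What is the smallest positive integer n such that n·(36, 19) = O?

2P: tangent at (36, 19): λ = (3·36² + 51)/(2·19) ≡ 34/38. 38⁻¹ ≡ 43 (mod 71), so λ ≡ 34·43 ≡ 42.
  x = λ² - 36 - 36 = 1764 - 72 ≡ 59; y = λ·(36 - 59) - 19 ≡ 9. → (59, 9)
3P: (59, 9) + (36, 19). λ = (19 - 9)/(36 - 59) ≡ 10/48 mod 71. 48⁻¹ ≡ 37 (mod 71), so λ ≡ 15.
  x = λ² - 59 - 36 = 225 - 95 ≡ 59; y = λ·(59 - 59) - 9 ≡ 62. → (59, 62)
4P: (59, 62) + (36, 19). λ = (19 - 62)/(36 - 59) ≡ 28/48 mod 71. 48⁻¹ ≡ 37 (mod 71), so λ ≡ 42.
  x = λ² - 59 - 36 = 1764 - 95 ≡ 36; y = λ·(59 - 36) - 62 ≡ 52. → (36, 52)
5P: (36, 52) + (36, 19): same x and y₁ ≡ -y₂, so the sum is O.
5P = O, so the order is 5.

5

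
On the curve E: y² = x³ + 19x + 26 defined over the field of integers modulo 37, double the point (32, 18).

tangent at (32, 18): λ = (3·32² + 19)/(2·18) ≡ 20/36. 36⁻¹ ≡ 36 (mod 37) since 36·36 = 1296 ≡ 1, so λ ≡ 20·36 ≡ 17.
  x = λ² - 32 - 32 = 289 - 64 ≡ 3; y = λ·(32 - 3) - 18 ≡ 31. → (3, 31)

(3, 31)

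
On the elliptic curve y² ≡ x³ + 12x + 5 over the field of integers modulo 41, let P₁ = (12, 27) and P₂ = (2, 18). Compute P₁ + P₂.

(12, 27) + (2, 18). λ = (18 - 27)/(2 - 12) ≡ 32/31 mod 41. 31⁻¹ ≡ 4 (mod 41) since 31·4 = 124 ≡ 1, so λ ≡ 5.
  x = λ² - 12 - 2 = 25 - 14 ≡ 11; y = λ·(12 - 11) - 27 ≡ 19. → (11, 19)

(11, 19)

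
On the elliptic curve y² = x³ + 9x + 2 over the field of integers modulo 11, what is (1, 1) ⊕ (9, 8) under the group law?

(4, 6)

(1, 1) + (9, 8). λ = (8 - 1)/(9 - 1) ≡ 7/8 mod 11. 8⁻¹ ≡ 7 (mod 11), so λ ≡ 5.
  x = λ² - 1 - 9 = 25 - 10 ≡ 4; y = λ·(1 - 4) - 1 ≡ 6. → (4, 6)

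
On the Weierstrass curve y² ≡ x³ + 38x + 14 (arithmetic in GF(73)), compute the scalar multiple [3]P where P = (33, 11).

(64, 44)

Repeated addition: build up to 3P.
2P: tangent at (33, 11): λ = (3·33² + 38)/(2·11) ≡ 20/22. 22⁻¹ ≡ 10 (mod 73) since 22·10 = 220 ≡ 1, so λ ≡ 20·10 ≡ 54.
  x = λ² - 33 - 33 = 2916 - 66 ≡ 3; y = λ·(33 - 3) - 11 ≡ 3. → (3, 3)
3P: (3, 3) + (33, 11). λ = (11 - 3)/(33 - 3) ≡ 8/30 mod 73. 30⁻¹ ≡ 56 (mod 73), so λ ≡ 10.
  x = λ² - 3 - 33 = 100 - 36 ≡ 64; y = λ·(3 - 64) - 3 ≡ 44. → (64, 44)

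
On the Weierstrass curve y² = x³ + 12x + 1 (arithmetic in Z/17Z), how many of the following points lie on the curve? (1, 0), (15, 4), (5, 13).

(1, 0): 0² ≡ 0, rhs ≡ 14 → off.
(15, 4): 4² ≡ 16, rhs ≡ 3 → off.
(5, 13): 13² ≡ 16, rhs ≡ 16 → on.

1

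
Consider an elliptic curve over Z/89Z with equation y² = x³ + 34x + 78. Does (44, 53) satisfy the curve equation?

no

y² = 53² ≡ 50; x³ + 34x + 78 = 86758 ≡ 72 (mod 89). 50 ≠ 72.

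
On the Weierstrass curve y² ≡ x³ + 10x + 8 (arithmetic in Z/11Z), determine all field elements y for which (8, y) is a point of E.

none

x³ + 10x + 8 = 600 ≡ 6 (mod 11).
6 is a non-residue mod 11; no y exists.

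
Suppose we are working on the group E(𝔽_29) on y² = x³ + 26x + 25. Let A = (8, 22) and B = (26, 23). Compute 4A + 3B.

First 4A:
Double-and-add on 4 = (100)₂. Start with A = (8, 22) for the leading 1-bit.
double: tangent at (8, 22): λ = (3·8² + 26)/(2·22) ≡ 15/15. 15⁻¹ ≡ 2 (mod 29), so λ ≡ 15·2 ≡ 1.
  x = λ² - 8 - 8 = 1 - 16 ≡ 14; y = λ·(8 - 14) - 22 ≡ 1. → (14, 1)
double: tangent at (14, 1): λ = (3·14² + 26)/(2·1) ≡ 5/2. 2⁻¹ ≡ 15 (mod 29) since 2·15 = 30 ≡ 1, so λ ≡ 5·15 ≡ 17.
  x = λ² - 14 - 14 = 289 - 28 ≡ 0; y = λ·(14 - 0) - 1 ≡ 5. → (0, 5)
4A = (0, 5).
Next 3B:
Repeated addition: build up to 3B.
2B: tangent at (26, 23): λ = (3·26² + 26)/(2·23) ≡ 24/17. 17⁻¹ ≡ 12 (mod 29) since 17·12 = 204 ≡ 1, so λ ≡ 24·12 ≡ 27.
  x = λ² - 26 - 26 = 729 - 52 ≡ 10; y = λ·(26 - 10) - 23 ≡ 3. → (10, 3)
3B: (10, 3) + (26, 23). λ = (23 - 3)/(26 - 10) ≡ 20/16 mod 29. 16⁻¹ ≡ 20 (mod 29) since 16·20 = 320 ≡ 1, so λ ≡ 23.
  x = λ² - 10 - 26 = 529 - 36 ≡ 0; y = λ·(10 - 0) - 3 ≡ 24. → (0, 24)
3B = (0, 24).
Finally 4A + 3B:
(0, 5) + (0, 24): same x and y₁ ≡ -y₂, so the sum is 𝒪.

O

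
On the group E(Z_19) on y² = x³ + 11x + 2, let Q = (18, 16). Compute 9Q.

Repeated addition: build up to 9Q.
2Q: tangent at (18, 16): λ = (3·18² + 11)/(2·16) ≡ 14/13. 13⁻¹ ≡ 3 (mod 19), so λ ≡ 14·3 ≡ 4.
  x = λ² - 18 - 18 = 16 - 36 ≡ 18; y = λ·(18 - 18) - 16 ≡ 3. → (18, 3)
3Q: (18, 3) + (18, 16): same x and y₁ ≡ -y₂, so the sum is 𝒪.
4Q: 𝒪 + (18, 16) = (18, 16) (identity).
5Q: tangent at (18, 16): λ = (3·18² + 11)/(2·16) ≡ 14/13. 13⁻¹ ≡ 3 (mod 19), so λ ≡ 14·3 ≡ 4.
  x = λ² - 18 - 18 = 16 - 36 ≡ 18; y = λ·(18 - 18) - 16 ≡ 3. → (18, 3)
6Q: (18, 3) + (18, 16): same x and y₁ ≡ -y₂, so the sum is 𝒪.
7Q: 𝒪 + (18, 16) = (18, 16) (identity).
8Q: tangent at (18, 16): λ = (3·18² + 11)/(2·16) ≡ 14/13. 13⁻¹ ≡ 3 (mod 19), so λ ≡ 14·3 ≡ 4.
  x = λ² - 18 - 18 = 16 - 36 ≡ 18; y = λ·(18 - 18) - 16 ≡ 3. → (18, 3)
9Q: (18, 3) + (18, 16): same x and y₁ ≡ -y₂, so the sum is 𝒪.

O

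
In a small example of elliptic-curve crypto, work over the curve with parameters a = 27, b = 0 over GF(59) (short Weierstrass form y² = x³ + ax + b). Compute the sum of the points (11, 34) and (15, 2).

(11, 34) + (15, 2). λ = (2 - 34)/(15 - 11) ≡ 27/4 mod 59. 4⁻¹ ≡ 15 (mod 59), so λ ≡ 51.
  x = λ² - 11 - 15 = 2601 - 26 ≡ 38; y = λ·(11 - 38) - 34 ≡ 5. → (38, 5)

(38, 5)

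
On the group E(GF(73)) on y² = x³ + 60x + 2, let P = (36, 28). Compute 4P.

(28, 37)

Repeated addition: build up to 4P.
2P: tangent at (36, 28): λ = (3·36² + 60)/(2·28) ≡ 6/56. 56⁻¹ ≡ 30 (mod 73), so λ ≡ 6·30 ≡ 34.
  x = λ² - 36 - 36 = 1156 - 72 ≡ 62; y = λ·(36 - 62) - 28 ≡ 37. → (62, 37)
3P: (62, 37) + (36, 28). λ = (28 - 37)/(36 - 62) ≡ 64/47 mod 73. 47⁻¹ ≡ 14 (mod 73) since 47·14 = 658 ≡ 1, so λ ≡ 20.
  x = λ² - 62 - 36 = 400 - 98 ≡ 10; y = λ·(62 - 10) - 37 ≡ 54. → (10, 54)
4P: (10, 54) + (36, 28). λ = (28 - 54)/(36 - 10) ≡ 47/26 mod 73. 26⁻¹ ≡ 59 (mod 73) since 26·59 = 1534 ≡ 1, so λ ≡ 72.
  x = λ² - 10 - 36 = 5184 - 46 ≡ 28; y = λ·(10 - 28) - 54 ≡ 37. → (28, 37)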